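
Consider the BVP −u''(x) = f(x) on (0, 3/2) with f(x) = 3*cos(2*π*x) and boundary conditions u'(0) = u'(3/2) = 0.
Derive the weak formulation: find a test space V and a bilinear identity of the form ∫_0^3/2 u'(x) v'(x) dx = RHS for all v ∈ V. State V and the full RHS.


V = H^1(0, 3/2) (no boundary constraint on v; u is determined up to an additive constant); weak form: ∫_0^3/2 u'v' dx = ∫_0^3/2 (3*cos(2*π*x)) v dx for all v ∈ V.

Multiply both sides by a test function v and integrate from 0 to 3/2:
  ∫_0^3/2 −u''(x) v(x) dx = ∫_0^3/2 f(x) v(x) dx.
Integrate the LHS by parts once:
  ∫_0^3/2 −u'' v dx = −[u'(x) v(x)]_0^3/2 + ∫_0^3/2 u'(x) v'(x) dx.
Thus ∫_0^3/2 u'(x) v'(x) dx = ∫_0^3/2 f(x) v(x) dx + [u'(x) v(x)]_0^3/2.
Choose V so that boundary terms are either known or forced to vanish.
u has homogeneous Neumann: u'(0) = u'(3/2) = 0. So [u' v]_0^3/2 = 0·v(3/2) − 0·v(0) = 0 for any v; take V = H^1(0, 3/2).
Weak formulation: find u (satisfying any essential BC) such that ∫_0^3/2 u'(x) v'(x) dx = ∫_0^3/2 f v dx for all v ∈ V (homogeneous Neumann, so boundary terms vanish).
Substituting f(x) = 3*cos(2*π*x), the right-hand side is ∫_0^3/2 (3*cos(2*π*x)) v dx.
Compatibility check (pure Neumann): taking v ≡ 1 ∈ V gives 0 = ∫_0^3/2 f dx + (0) − (0), i.e. ∫_0^3/2 f dx must equal u'(0) − u'(3/2) = 0. Indeed ∫_0^3/2 (3*cos(2*π*x)) dx = 0, so the data are compatible. The solution is then unique only up to an additive constant (fix it e.g. by requiring ∫_0^3/2 u dx = 0).


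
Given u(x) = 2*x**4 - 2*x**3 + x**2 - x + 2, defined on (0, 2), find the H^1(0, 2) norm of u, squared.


||u||_{H^1}^2 = 172366/315

The H^1 norm (squared) on an interval (0, L) is
  ||u||_{H^1}^2 = ∫_0^L u(x)^2 dx + ∫_0^L u'(x)^2 dx.
Compute u'(x) = 8*x**3 - 6*x**2 + 2*x - 1.
Then u(x)^2 = 4*x**8 - 8*x**7 + 8*x**6 - 8*x**5 + 13*x**4 - 10*x**3 + 5*x**2 - 4*x + 4 and u'(x)^2 = 64*x**6 - 96*x**5 + 68*x**4 - 40*x**3 + 16*x**2 - 4*x + 1.
Integrate each monomial from 0 to 2 using ∫_0^2 c·x^n dx = c·2^(n+1)/(n+1):
  ∫_0^2 u(x)^2 dx = ∫_0^2 (4*x^8 - 8*x^7 + 8*x^6 - 8*x^5 + 13*x^4 - 10*x^3 + 5*x^2 - 4*x + 4) dx. Term by term:
    ∫_0^2 4*x^8 dx = 2048/9;  ∫_0^2 -8*x^7 dx = -256;  ∫_0^2 8*x^6 dx = 1024/7;
    ∫_0^2 -8*x^5 dx = -256/3;  ∫_0^2 13*x^4 dx = 416/5;  ∫_0^2 -10*x^3 dx = -40;
    ∫_0^2 5*x^2 dx = 40/3;  ∫_0^2 -4*x dx = -8;  ∫_0^2 4 dx = 8.
  Sum: 2048/9 − 256 + 1024/7 − 256/3 + 416/5 − 40 + 40/3 − 8 + 8 = 28048/315.
  ∫_0^2 u'(x)^2 dx = ∫_0^2 (64*x^6 - 96*x^5 + 68*x^4 - 40*x^3 + 16*x^2 - 4*x + 1) dx. Term by term:
    ∫_0^2 64*x^6 dx = 8192/7;  ∫_0^2 -96*x^5 dx = -1024;  ∫_0^2 68*x^4 dx = 2176/5;
    ∫_0^2 -40*x^3 dx = -160;  ∫_0^2 16*x^2 dx = 128/3;  ∫_0^2 -4*x dx = -8;
    ∫_0^2 1 dx = 2.
  Sum: 8192/7 − 1024 + 2176/5 − 160 + 128/3 − 8 + 2 = 48106/105.
Adding: ||u||_{H^1}^2 = 28048/315 + 48106/105 = 172366/315.


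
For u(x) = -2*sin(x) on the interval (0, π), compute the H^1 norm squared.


||u||_{H^1(0,π)}^2 = 4*π

u'(x) = -2*cos(x).
Expand u² and (u')² and integrate term by term on (0, π), using: for integers n ≥ 1, ∫_0^π sin²(nx) dx = ∫_0^π cos²(nx) dx = π/2; for n ≠ n', ∫_0^π sin(nx)sin(n'x) dx = ∫_0^π cos(nx)cos(n'x) dx = 0; and by product-to-sum, ∫_0^π sin(nx)cos(n'x) dx = ½∫_0^π [sin((n+n')x) + sin((n−n')x)] dx, which is 0 when n+n' is even and 2n/(n²−n'²) when n+n' is odd (it need not vanish on (0, π)).
  u² squared terms: (-2)²·∫sin(x)² dx = 4·π/2 = 2*π.
  So ∫_0^π u² dx = 2*π.
  (u')² squared terms: (-2)²·∫cos(x)² dx = 4·π/2 = 2*π.
  So ∫_0^π (u')² dx = 2*π.
||u||_{H^1}^2 = (2*π) + (2*π) = 4*π.


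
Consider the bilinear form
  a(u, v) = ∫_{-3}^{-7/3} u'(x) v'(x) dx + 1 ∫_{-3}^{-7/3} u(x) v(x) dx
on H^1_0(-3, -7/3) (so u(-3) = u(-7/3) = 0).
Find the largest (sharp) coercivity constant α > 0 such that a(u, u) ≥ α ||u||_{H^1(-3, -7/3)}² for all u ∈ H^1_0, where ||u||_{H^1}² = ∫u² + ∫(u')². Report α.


α = 1

Coercivity of a(·,·) on H^1_0(-3, -7/3) means a(u, u) ≥ α ||u||_{H^1}² for every u ∈ H^1_0.
The interval has length L = 2/3, and Poincaré/coercivity depend only on L. Here a(u, u) = ∫(u')² + (1)·∫u².
Here c = 1 ≥ 1, so a(u,u) = ∫(u')² + c∫u² ≥ ∫(u')² + ∫u² = ||u||_{H^1}², i.e. α = 1 works. No larger α is possible: a(u,u) ≥ α||u||_{H^1}² means (1−α)∫(u')² ≥ (α−c)∫u², and for the modes u_n = sin(nπ(x−x₀)/L) (x₀ the left endpoint) one has ∫u_n²/∫(u_n')² = (L/(nπ))² → 0, so a(u_n,u_n)/||u_n||_{H^1}² → 1. Hence the optimal constant is α = 1.
Therefore α = 1.


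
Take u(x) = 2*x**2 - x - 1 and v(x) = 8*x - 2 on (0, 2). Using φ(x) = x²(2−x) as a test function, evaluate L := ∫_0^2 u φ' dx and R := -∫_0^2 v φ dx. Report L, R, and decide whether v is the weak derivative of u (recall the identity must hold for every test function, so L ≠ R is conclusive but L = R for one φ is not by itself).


LHS = -76/15, RHS = -152/15. No, v is not the weak derivative of u.

u(x) = 2*x**2 - x - 1, classical derivative u'(x) = 4*x - 1.
φ(x) = x²(2−x), so φ'(x) = x*(4 - 3*x).
Note φ(0) = φ(2) = 0, so the boundary term u·φ vanishes.
LHS = ∫_0^2 u(x) φ'(x) dx = ∫_0^2 (-6*x^4 + 11*x^3 - x^2 - 4*x) dx. Term by term:
  ∫_0^2 -6*x^4 dx = -192/5;  ∫_0^2 11*x^3 dx = 44;  ∫_0^2 -x^2 dx = -8/3;
  ∫_0^2 -4*x dx = -8.
Sum: -192/5 + 44 − 8/3 − 8 = -76/15.
So LHS = -76/15.
∫_0^2 v(x) φ(x) dx = ∫_0^2 (-8*x^4 + 18*x^3 - 4*x^2) dx. Term by term:
  ∫_0^2 -8*x^4 dx = -256/5;  ∫_0^2 18*x^3 dx = 72;  ∫_0^2 -4*x^2 dx = -32/3.
Sum: -256/5 + 72 − 32/3 = 152/15.
So RHS = -∫_0^2 v(x) φ(x) dx = -152/15.
LHS − RHS = 76/15 ≠ 0, so the identity fails.
(For a valid weak derivative the identity must hold for EVERY test function, in particular this one. The failure shows v is NOT the weak derivative of u.)
Correct weak derivative would be u'(x) = 4*x - 1.


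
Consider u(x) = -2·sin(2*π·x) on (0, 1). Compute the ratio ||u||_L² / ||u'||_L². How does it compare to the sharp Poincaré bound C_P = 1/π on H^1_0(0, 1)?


||u||_L² / ||u'||_L² = 1/(2*π) < C_P = 1/π.

u(x) = -2·sin(2*π·x), so u'(x) = -4*π*cos(2*π*x).
Writing u(x) = A·sin(kπx/L) with A = -2 and k = 2, use ∫_0^L sin²(kπx/L) dx = L/2 and ∫_0^L cos²(kπx/L) dx = L/2.
u² = 4·sin²(2*π·x) and (u')² = 16*π^2·cos²(2*π·x), and each of sin², cos² integrates to L/2 = 1/2 over (0, 1).
∫_0^1 u² dx = 2, so ||u||_L² = sqrt(2).
∫_0^1 (u')² dx = 8*π^2, so ||u'||_L² = 2*sqrt(2)*π.
Ratio ||u||_L² / ||u'||_L² = 1/(2*π).
Sharp Poincaré constant on H^1_0(0, 1) is C_P = L/π = 1/π, achieved by sin(π·x).
This is the k = 2 harmonic; the ratio L/(kπ) is strictly less than C_P = L/π, consistent with the sharp inequality ||u||_L² ≤ C_P ||u'||_L².


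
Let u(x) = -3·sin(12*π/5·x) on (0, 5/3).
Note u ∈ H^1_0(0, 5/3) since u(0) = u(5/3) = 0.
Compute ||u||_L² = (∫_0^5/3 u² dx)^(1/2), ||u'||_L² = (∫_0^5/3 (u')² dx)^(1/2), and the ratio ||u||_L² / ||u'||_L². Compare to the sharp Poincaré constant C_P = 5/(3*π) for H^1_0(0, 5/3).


||u||_L² / ||u'||_L² = 5/(12*π) < C_P = 5/(3*π).

u(x) = -3·sin(12*π/5·x), so u'(x) = -36*π*cos(12*π*x/5)/5.
Writing u(x) = A·sin(kπx/L) with A = -3 and k = 4, use ∫_0^L sin²(kπx/L) dx = L/2 and ∫_0^L cos²(kπx/L) dx = L/2.
u² = 9·sin²(12*π/5·x) and (u')² = 1296*π^2/25·cos²(12*π/5·x), and each of sin², cos² integrates to L/2 = 5/6 over (0, 5/3).
∫_0^5/3 u² dx = 15/2, so ||u||_L² = sqrt(30)/2.
∫_0^5/3 (u')² dx = 216*π^2/5, so ||u'||_L² = 6*sqrt(30)*π/5.
Ratio ||u||_L² / ||u'||_L² = 5/(12*π).
Sharp Poincaré constant on H^1_0(0, 5/3) is C_P = L/π = 5/(3*π), achieved by sin(3*π/5·x).
This is the k = 4 harmonic; the ratio L/(kπ) is strictly less than C_P = L/π, consistent with the sharp inequality ||u||_L² ≤ C_P ||u'||_L².


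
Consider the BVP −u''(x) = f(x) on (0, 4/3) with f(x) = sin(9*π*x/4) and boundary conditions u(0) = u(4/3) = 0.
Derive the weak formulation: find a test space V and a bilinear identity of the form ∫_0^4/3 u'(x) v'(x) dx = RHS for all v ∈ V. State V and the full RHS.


V = H^1_0(0, 4/3) (so v(0) = v(4/3) = 0); weak form: ∫_0^4/3 u'v' dx = ∫_0^4/3 (sin(9*π*x/4)) v dx for all v ∈ V.

Multiply both sides by a test function v and integrate from 0 to 4/3:
  ∫_0^4/3 −u''(x) v(x) dx = ∫_0^4/3 f(x) v(x) dx.
Integrate the LHS by parts once:
  ∫_0^4/3 −u'' v dx = −[u'(x) v(x)]_0^4/3 + ∫_0^4/3 u'(x) v'(x) dx.
Thus ∫_0^4/3 u'(x) v'(x) dx = ∫_0^4/3 f(x) v(x) dx + [u'(x) v(x)]_0^4/3.
Choose V so that boundary terms are either known or forced to vanish.
u is Dirichlet: u(0) = u(4/3) = 0. Let V = H^1_0(0, 4/3); then v(0) = v(4/3) = 0, and [u' v]_0^4/3 = 0.
Weak formulation: find u (satisfying any essential BC) such that ∫_0^4/3 u'(x) v'(x) dx = ∫_0^4/3 f v dx for all v ∈ V.
Substituting f(x) = sin(9*π*x/4), the right-hand side is ∫_0^4/3 (sin(9*π*x/4)) v dx.


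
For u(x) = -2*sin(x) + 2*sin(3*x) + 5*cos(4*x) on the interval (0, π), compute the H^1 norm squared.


||u||_{H^1(0,π)}^2 = -5168/21 + 473*π/2

u'(x) = -20*sin(4*x) - 2*cos(x) + 6*cos(3*x).
Expand u² and (u')² and integrate term by term on (0, π), using: for integers n ≥ 1, ∫_0^π sin²(nx) dx = ∫_0^π cos²(nx) dx = π/2; for n ≠ n', ∫_0^π sin(nx)sin(n'x) dx = ∫_0^π cos(nx)cos(n'x) dx = 0; and by product-to-sum, ∫_0^π sin(nx)cos(n'x) dx = ½∫_0^π [sin((n+n')x) + sin((n−n')x)] dx, which is 0 when n+n' is even and 2n/(n²−n'²) when n+n' is odd (it need not vanish on (0, π)).
  u² squared terms: (-2)²·∫sin(x)² dx = 4·π/2 = 2*π;  (2)²·∫sin(3x)² dx = 4·π/2 = 2*π;  (5)²·∫cos(4x)² dx = 25·π/2 = 25*π/2.
  u² cross terms: 2·(-2)·(2)·∫sin(x)·sin(3x) dx = -8·(0) = 0;  2·(-2)·(5)·∫sin(x)·cos(4x) dx = -20·(-2/15) = 8/3;  2·(2)·(5)·∫sin(3x)·cos(4x) dx = 20·(-6/7) = -120/7.
  So ∫_0^π u² dx = 2*π + 2*π + 25*π/2 + 0 + 8/3 − 120/7 = -304/21 + 33*π/2.
  (u')² squared terms: (-20)²·∫sin(4x)² dx = 400·π/2 = 200*π;  (-2)²·∫cos(x)² dx = 4·π/2 = 2*π;  (6)²·∫cos(3x)² dx = 36·π/2 = 18*π.
  (u')² cross terms: 2·(-20)·(-2)·∫sin(4x)·cos(x) dx = 80·(8/15) = 128/3;  2·(-20)·(6)·∫sin(4x)·cos(3x) dx = -240·(8/7) = -1920/7;  2·(-2)·(6)·∫cos(x)·cos(3x) dx = -24·(0) = 0.
  So ∫_0^π (u')² dx = 200*π + 2*π + 18*π + 128/3 − 1920/7 + 0 = -4864/21 + 220*π.
||u||_{H^1}^2 = (-304/21 + 33*π/2) + (-4864/21 + 220*π) = -5168/21 + 473*π/2.


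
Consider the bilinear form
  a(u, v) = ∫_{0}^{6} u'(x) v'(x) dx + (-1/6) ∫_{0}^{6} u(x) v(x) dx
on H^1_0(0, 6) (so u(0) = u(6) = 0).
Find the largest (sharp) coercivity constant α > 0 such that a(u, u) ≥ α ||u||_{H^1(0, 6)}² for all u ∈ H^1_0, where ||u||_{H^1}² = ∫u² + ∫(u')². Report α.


α = (-6 + π^2)/(π^2 + 36)

Coercivity of a(·,·) on H^1_0(0, 6) means a(u, u) ≥ α ||u||_{H^1}² for every u ∈ H^1_0.
The interval has length L = 6, and Poincaré/coercivity depend only on L. Here a(u, u) = ∫(u')² + (-1/6)·∫u².
Here c = -1/6 < 0 with |c| < (π/L)² = π^2/36, so coercivity still holds. The condition a(u,u) ≥ α||u||_{H^1}² reads (1−α)∫(u')² ≥ (α−c)∫u². Any admissible α is ≤ 1 (rapidly oscillating u have ∫u²/∫(u')² → 0), and α = 1 would force 0 ≥ (1−c)∫u², impossible since c < 1; so 1−α > 0. By the sharp Poincaré inequality on H^1_0 of an interval of length L, ∫(u')² ≥ (π/L)²∫u² with equality for the first sine mode sin(π(x−x₀)/L) (x₀ the left endpoint), so the inequality holds for all u iff (1−α)(π/L)² ≥ α − c, i.e. α ≤ ((π/L)² + c)/((π/L)² + 1) = (1 + c(L/π)²)/(1 + (L/π)²). (Direct route, valid since c ≤ 0: Poincaré gives c∫u² ≥ c(L/π)²∫(u')², so a(u,u) ≥ (1 + c(L/π)²)∫(u')², while ||u||_{H^1}² ≤ (1 + (L/π)²)∫(u')²; dividing yields the same α.) With (π/L)² = π^2/36 and c = -1/6, the largest admissible constant is α = ((π/L)² + c)/((π/L)² + 1).
Simplifying, α = (-6 + π^2)/(π^2 + 36).


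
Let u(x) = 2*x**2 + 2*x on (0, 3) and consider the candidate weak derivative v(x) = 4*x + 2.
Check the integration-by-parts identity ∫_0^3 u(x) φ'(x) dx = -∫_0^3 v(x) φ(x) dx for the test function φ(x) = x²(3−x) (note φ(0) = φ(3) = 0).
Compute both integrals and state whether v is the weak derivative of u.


LHS = -621/10, RHS = -621/10. Yes, v = u' weakly.

u(x) = 2*x**2 + 2*x, classical derivative u'(x) = 4*x + 2.
φ(x) = x²(3−x), so φ'(x) = 3*x*(2 - x).
Note φ(0) = φ(3) = 0, so the boundary term u·φ vanishes.
LHS = ∫_0^3 u(x) φ'(x) dx = ∫_0^3 (-6*x^4 + 6*x^3 + 12*x^2) dx. Term by term:
  ∫_0^3 -6*x^4 dx = -1458/5;  ∫_0^3 6*x^3 dx = 243/2;  ∫_0^3 12*x^2 dx = 108.
Sum: -1458/5 + 243/2 + 108 = -621/10.
So LHS = -621/10.
∫_0^3 v(x) φ(x) dx = ∫_0^3 (-4*x^4 + 10*x^3 + 6*x^2) dx. Term by term:
  ∫_0^3 -4*x^4 dx = -972/5;  ∫_0^3 10*x^3 dx = 405/2;  ∫_0^3 6*x^2 dx = 54.
Sum: -972/5 + 405/2 + 54 = 621/10.
So RHS = -∫_0^3 v(x) φ(x) dx = -621/10.
LHS = RHS, so the identity holds for this test φ.
Moreover u is smooth here and v(x) = u'(x) = 4*x + 2 pointwise, so the identity holds for every test function. Hence v is the weak derivative of u.


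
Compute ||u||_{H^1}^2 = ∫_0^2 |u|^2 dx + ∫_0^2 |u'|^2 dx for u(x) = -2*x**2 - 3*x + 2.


||u||_{H^1}^2 = 2534/15

The H^1 norm (squared) on an interval (0, L) is
  ||u||_{H^1}^2 = ∫_0^L u(x)^2 dx + ∫_0^L u'(x)^2 dx.
Compute u'(x) = -4*x - 3.
Then u(x)^2 = 4*x**4 + 12*x**3 + x**2 - 12*x + 4 and u'(x)^2 = 16*x**2 + 24*x + 9.
Integrate each monomial from 0 to 2 using ∫_0^2 c·x^n dx = c·2^(n+1)/(n+1):
  ∫_0^2 u(x)^2 dx = ∫_0^2 (4*x^4 + 12*x^3 + x^2 - 12*x + 4) dx. Term by term:
    ∫_0^2 4*x^4 dx = 128/5;  ∫_0^2 12*x^3 dx = 48;  ∫_0^2 x^2 dx = 8/3;
    ∫_0^2 -12*x dx = -24;  ∫_0^2 4 dx = 8.
  Sum: 128/5 + 48 + 8/3 − 24 + 8 = 904/15.
  ∫_0^2 u'(x)^2 dx = ∫_0^2 (16*x^2 + 24*x + 9) dx. Term by term:
    ∫_0^2 16*x^2 dx = 128/3;  ∫_0^2 24*x dx = 48;  ∫_0^2 9 dx = 18.
  Sum: 128/3 + 48 + 18 = 326/3.
Adding: ||u||_{H^1}^2 = 904/15 + 326/3 = 2534/15.


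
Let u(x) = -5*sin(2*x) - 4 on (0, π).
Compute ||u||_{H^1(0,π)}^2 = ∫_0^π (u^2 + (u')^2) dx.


||u||_{H^1(0,π)}^2 = 157*π/2

u'(x) = -10*cos(2*x).
Expand u² and (u')² and integrate term by term on (0, π), using: for integers n ≥ 1, ∫_0^π sin²(nx) dx = ∫_0^π cos²(nx) dx = π/2; for n ≠ n', ∫_0^π sin(nx)sin(n'x) dx = ∫_0^π cos(nx)cos(n'x) dx = 0; and by product-to-sum, ∫_0^π sin(nx)cos(n'x) dx = ½∫_0^π [sin((n+n')x) + sin((n−n')x)] dx, which is 0 when n+n' is even and 2n/(n²−n'²) when n+n' is odd (it need not vanish on (0, π)). For the constant mode: ∫_0^π 1 dx = π, ∫_0^π cos(nx) dx = 0, ∫_0^π sin(nx) dx = (1−(−1)^n)/n.
  u² squared terms: (-4)²·∫1 dx = 16·π = 16*π;  (-5)²·∫sin(2x)² dx = 25·π/2 = 25*π/2.
  u² cross terms: 2·(-4)·(-5)·∫1·sin(2x) dx = 40·(0) = 0.
  So ∫_0^π u² dx = 16*π + 25*π/2 + 0 = 57*π/2.
  (u')² squared terms: (-10)²·∫cos(2x)² dx = 100·π/2 = 50*π.
  So ∫_0^π (u')² dx = 50*π.
||u||_{H^1}^2 = (57*π/2) + (50*π) = 157*π/2.


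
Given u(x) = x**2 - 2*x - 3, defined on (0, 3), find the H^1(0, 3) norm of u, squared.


||u||_{H^1}^2 = 213/5

The H^1 norm (squared) on an interval (0, L) is
  ||u||_{H^1}^2 = ∫_0^L u(x)^2 dx + ∫_0^L u'(x)^2 dx.
Compute u'(x) = 2*x - 2.
Then u(x)^2 = x**4 - 4*x**3 - 2*x**2 + 12*x + 9 and u'(x)^2 = 4*x**2 - 8*x + 4.
Integrate each monomial from 0 to 3 using ∫_0^3 c·x^n dx = c·3^(n+1)/(n+1):
  ∫_0^3 u(x)^2 dx = ∫_0^3 (x^4 - 4*x^3 - 2*x^2 + 12*x + 9) dx. Term by term:
    ∫_0^3 x^4 dx = 243/5;  ∫_0^3 -4*x^3 dx = -81;  ∫_0^3 -2*x^2 dx = -18;
    ∫_0^3 12*x dx = 54;  ∫_0^3 9 dx = 27.
  Sum: 243/5 − 81 − 18 + 54 + 27 = 153/5.
  ∫_0^3 u'(x)^2 dx = ∫_0^3 (4*x^2 - 8*x + 4) dx. Term by term:
    ∫_0^3 4*x^2 dx = 36;  ∫_0^3 -8*x dx = -36;  ∫_0^3 4 dx = 12.
  Sum: 36 − 36 + 12 = 12.
Adding: ||u||_{H^1}^2 = 153/5 + 12 = 213/5.


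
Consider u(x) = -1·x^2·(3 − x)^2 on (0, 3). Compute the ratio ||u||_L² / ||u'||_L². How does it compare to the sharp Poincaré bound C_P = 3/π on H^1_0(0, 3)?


||u||_L² / ||u'||_L² = sqrt(3)/2 < C_P = 3/π.

u(x) = -1·x^2·(3 − x)^2, so u'(x) = 2*x*(x*(3 - x) - (x - 3)^2).
u(x) = -1·x^2·(3 − x)^2 vanishes at x = 0 and x = 3, so u ∈ H^1_0(0, 3). Differentiate via the product rule and integrate the resulting polynomials term by term.
  ∫_0^3 u² dx = ∫_0^3 (x^8 - 12*x^7 + 54*x^6 - 108*x^5 + 81*x^4) dx. Term by term:
    ∫_0^3 x^8 dx = 2187;  ∫_0^3 -12*x^7 dx = -19683/2;  ∫_0^3 54*x^6 dx = 118098/7;
    ∫_0^3 -108*x^5 dx = -13122;  ∫_0^3 81*x^4 dx = 19683/5.
  Sum: 2187 − 19683/2 + 118098/7 − 13122 + 19683/5 = 2187/70.
  ∫_0^3 (u')² dx = ∫_0^3 (16*x^6 - 144*x^5 + 468*x^4 - 648*x^3 + 324*x^2) dx. Term by term:
    ∫_0^3 16*x^6 dx = 34992/7;  ∫_0^3 -144*x^5 dx = -17496;  ∫_0^3 468*x^4 dx = 113724/5;
    ∫_0^3 -648*x^3 dx = -13122;  ∫_0^3 324*x^2 dx = 2916.
  Sum: 34992/7 − 17496 + 113724/5 − 13122 + 2916 = 1458/35.
∫_0^3 u² dx = 2187/70, so ||u||_L² = 27*sqrt(210)/70.
∫_0^3 (u')² dx = 1458/35, so ||u'||_L² = 27*sqrt(70)/35.
Ratio ||u||_L² / ||u'||_L² = sqrt(3)/2.
Sharp Poincaré constant on H^1_0(0, 3) is C_P = L/π = 3/π, achieved by sin(π/3·x).
A polynomial bump cannot attain the sharp Poincaré constant (only the first sine eigenfunction does), so the ratio is strictly less than C_P, consistent with ||u||_L² ≤ C_P ||u'||_L².


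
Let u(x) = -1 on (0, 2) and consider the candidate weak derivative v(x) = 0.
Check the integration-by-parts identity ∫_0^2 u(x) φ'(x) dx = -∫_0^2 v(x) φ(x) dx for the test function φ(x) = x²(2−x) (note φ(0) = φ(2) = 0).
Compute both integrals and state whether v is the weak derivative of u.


LHS = 0, RHS = 0. Yes, v = u' weakly.

u(x) = -1, classical derivative u'(x) = 0.
φ(x) = x²(2−x), so φ'(x) = x*(4 - 3*x).
Note φ(0) = φ(2) = 0, so the boundary term u·φ vanishes.
LHS = ∫_0^2 u(x) φ'(x) dx = ∫_0^2 (3*x^2 - 4*x) dx. Term by term:
  ∫_0^2 3*x^2 dx = 8;  ∫_0^2 -4*x dx = -8.
Sum: 8 − 8 = 0.
So LHS = 0.
∫_0^2 v(x) φ(x) dx = ∫_0^2 (0) dx. Term by term:
  ∫_0^2 0 dx = 0.
So RHS = -∫_0^2 v(x) φ(x) dx = 0.
LHS = RHS, so the identity holds for this test φ.
Moreover u is smooth here and v(x) = u'(x) = 0 pointwise, so the identity holds for every test function. Hence v is the weak derivative of u.


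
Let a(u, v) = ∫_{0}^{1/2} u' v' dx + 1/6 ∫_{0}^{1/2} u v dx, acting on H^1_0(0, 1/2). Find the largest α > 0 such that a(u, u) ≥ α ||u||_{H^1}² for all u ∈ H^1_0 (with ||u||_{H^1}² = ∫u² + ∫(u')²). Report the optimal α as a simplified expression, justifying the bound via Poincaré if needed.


α = (1 + 24*π^2)/(6*(1 + 4*π^2))

Coercivity of a(·,·) on H^1_0(0, 1/2) means a(u, u) ≥ α ||u||_{H^1}² for every u ∈ H^1_0.
The interval has length L = 1/2, and Poincaré/coercivity depend only on L. Here a(u, u) = ∫(u')² + (1/6)·∫u².
Here 0 < c = 1/6 < 1. The condition a(u,u) ≥ α||u||_{H^1}² reads (1−α)∫(u')² ≥ (α−c)∫u². Any admissible α is ≤ 1 (rapidly oscillating u have ∫u²/∫(u')² → 0), and α = 1 would force 0 ≥ (1−c)∫u², impossible since c < 1; so 1−α > 0. By the sharp Poincaré inequality on H^1_0 of an interval of length L, ∫(u')² ≥ (π/L)²∫u² with equality for the first sine mode sin(π(x−x₀)/L) (x₀ the left endpoint), so the inequality holds for all u iff (1−α)(π/L)² ≥ α − c, i.e. α ≤ ((π/L)² + c)/((π/L)² + 1) = (1 + c(L/π)²)/(1 + (L/π)²). With (π/L)² = 4*π^2 and c = 1/6, the largest admissible constant is α = ((π/L)² + c)/((π/L)² + 1).
Simplifying, α = (1 + 24*π^2)/(6*(1 + 4*π^2)).


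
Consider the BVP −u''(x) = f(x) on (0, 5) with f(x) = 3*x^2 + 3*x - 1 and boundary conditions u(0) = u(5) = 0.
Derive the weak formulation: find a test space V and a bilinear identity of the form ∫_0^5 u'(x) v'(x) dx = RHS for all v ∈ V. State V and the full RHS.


V = H^1_0(0, 5) (so v(0) = v(5) = 0); weak form: ∫_0^5 u'v' dx = ∫_0^5 (3*x^2 + 3*x - 1) v dx for all v ∈ V.

Multiply both sides by a test function v and integrate from 0 to 5:
  ∫_0^5 −u''(x) v(x) dx = ∫_0^5 f(x) v(x) dx.
Integrate the LHS by parts once:
  ∫_0^5 −u'' v dx = −[u'(x) v(x)]_0^5 + ∫_0^5 u'(x) v'(x) dx.
Thus ∫_0^5 u'(x) v'(x) dx = ∫_0^5 f(x) v(x) dx + [u'(x) v(x)]_0^5.
Choose V so that boundary terms are either known or forced to vanish.
u is Dirichlet: u(0) = u(5) = 0. Let V = H^1_0(0, 5); then v(0) = v(5) = 0, and [u' v]_0^5 = 0.
Weak formulation: find u (satisfying any essential BC) such that ∫_0^5 u'(x) v'(x) dx = ∫_0^5 f v dx for all v ∈ V.
Substituting f(x) = 3*x^2 + 3*x - 1, the right-hand side is ∫_0^5 (3*x^2 + 3*x - 1) v dx.


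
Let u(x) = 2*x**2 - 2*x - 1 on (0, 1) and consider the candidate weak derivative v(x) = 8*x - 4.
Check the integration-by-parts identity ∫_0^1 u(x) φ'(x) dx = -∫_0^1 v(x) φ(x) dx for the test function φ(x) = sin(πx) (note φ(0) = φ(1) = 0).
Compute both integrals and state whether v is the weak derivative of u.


LHS = 0, RHS = 0. No, v is not the weak derivative of u.

u(x) = 2*x**2 - 2*x - 1, classical derivative u'(x) = 4*x - 2.
φ(x) = sin(πx), so φ'(x) = π*cos(π*x).
Note φ(0) = φ(1) = 0, so the boundary term u·φ vanishes.
LHS = ∫_0^1 u(x) φ'(x) dx = ∫_0^1 (2*π*x^2*cos(π*x) - 2*π*x*cos(π*x) - π*cos(π*x)) dx. Term by term:
  ∫_0^1 -π*cos(π*x) dx = 0;  ∫_0^1 -2*π*x*cos(π*x) dx = 4/π;  ∫_0^1 2*π*x^2*cos(π*x) dx = -4/π.
Sum: 0 + 4/π − 4/π = 0.
So LHS = 0.
∫_0^1 v(x) φ(x) dx = ∫_0^1 (8*x*sin(π*x) - 4*sin(π*x)) dx. Term by term:
  ∫_0^1 -4*sin(π*x) dx = -8/π;  ∫_0^1 8*x*sin(π*x) dx = 8/π.
Sum: -8/π + 8/π = 0.
So RHS = -∫_0^1 v(x) φ(x) dx = 0.
LHS = RHS, so the identity holds for this particular φ. But this is necessary, not sufficient: a weak derivative must satisfy the identity for EVERY test function in C_c^∞(0, 1).
Here u is smooth, so its weak derivative equals its classical derivative u'(x) = 4*x - 2. Since v(x) = 8*x - 4 ≠ u'(x), v is NOT the weak derivative of u — the agreement for this single φ is a coincidence (the difference v − u' happens to be L²-orthogonal to this φ).


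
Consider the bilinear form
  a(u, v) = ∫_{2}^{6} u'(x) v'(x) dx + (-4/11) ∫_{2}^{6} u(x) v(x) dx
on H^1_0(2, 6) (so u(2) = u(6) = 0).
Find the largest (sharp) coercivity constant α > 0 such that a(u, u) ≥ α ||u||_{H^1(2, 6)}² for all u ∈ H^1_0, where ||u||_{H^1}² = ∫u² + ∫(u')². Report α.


α = (-64/11 + π^2)/(π^2 + 16)

Coercivity of a(·,·) on H^1_0(2, 6) means a(u, u) ≥ α ||u||_{H^1}² for every u ∈ H^1_0.
The interval has length L = 4, and Poincaré/coercivity depend only on L. Here a(u, u) = ∫(u')² + (-4/11)·∫u².
Here c = -4/11 < 0 with |c| < (π/L)² = π^2/16, so coercivity still holds. The condition a(u,u) ≥ α||u||_{H^1}² reads (1−α)∫(u')² ≥ (α−c)∫u². Any admissible α is ≤ 1 (rapidly oscillating u have ∫u²/∫(u')² → 0), and α = 1 would force 0 ≥ (1−c)∫u², impossible since c < 1; so 1−α > 0. By the sharp Poincaré inequality on H^1_0 of an interval of length L, ∫(u')² ≥ (π/L)²∫u² with equality for the first sine mode sin(π(x−x₀)/L) (x₀ the left endpoint), so the inequality holds for all u iff (1−α)(π/L)² ≥ α − c, i.e. α ≤ ((π/L)² + c)/((π/L)² + 1) = (1 + c(L/π)²)/(1 + (L/π)²). (Direct route, valid since c ≤ 0: Poincaré gives c∫u² ≥ c(L/π)²∫(u')², so a(u,u) ≥ (1 + c(L/π)²)∫(u')², while ||u||_{H^1}² ≤ (1 + (L/π)²)∫(u')²; dividing yields the same α.) With (π/L)² = π^2/16 and c = -4/11, the largest admissible constant is α = ((π/L)² + c)/((π/L)² + 1).
Simplifying, α = (-64/11 + π^2)/(π^2 + 16).


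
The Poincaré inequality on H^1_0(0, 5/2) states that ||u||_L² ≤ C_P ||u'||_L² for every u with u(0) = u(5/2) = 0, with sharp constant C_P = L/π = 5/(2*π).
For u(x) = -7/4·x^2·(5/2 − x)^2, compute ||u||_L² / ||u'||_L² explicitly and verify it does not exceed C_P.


||u||_L² / ||u'||_L² = 5*sqrt(3)/12 < C_P = 5/(2*π).

u(x) = -7/4·x^2·(5/2 − x)^2, so u'(x) = 7*x*(-8*x^2 + 30*x - 25)/8.
u(x) = -7/4·x^2·(5/2 − x)^2 vanishes at x = 0 and x = 5/2, so u ∈ H^1_0(0, 5/2). Differentiate via the product rule and integrate the resulting polynomials term by term.
  ∫_0^5/2 u² dx = ∫_0^5/2 (49*x^8/16 - 245*x^7/8 + 3675*x^6/32 - 6125*x^5/32 + 30625*x^4/256) dx. Term by term:
    ∫_0^5/2 49*x^8/16 dx = 95703125/73728;  ∫_0^5/2 -245*x^7/8 dx = -95703125/16384;  ∫_0^5/2 3675*x^6/32 dx = 41015625/4096;
    ∫_0^5/2 -6125*x^5/32 dx = -95703125/12288;  ∫_0^5/2 30625*x^4/256 dx = 19140625/8192.
  Sum: 95703125/73728 − 95703125/16384 + 41015625/4096 − 95703125/12288 + 19140625/8192 = 2734375/147456.
  ∫_0^5/2 (u')² dx = ∫_0^5/2 (49*x^6 - 735*x^5/2 + 15925*x^4/16 - 18375*x^3/16 + 30625*x^2/64) dx. Term by term:
    ∫_0^5/2 49*x^6 dx = 546875/128;  ∫_0^5/2 -735*x^5/2 dx = -3828125/256;  ∫_0^5/2 15925*x^4/16 dx = 9953125/512;
    ∫_0^5/2 -18375*x^3/16 dx = -11484375/1024;  ∫_0^5/2 30625*x^2/64 dx = 3828125/1536.
  Sum: 546875/128 − 3828125/256 + 9953125/512 − 11484375/1024 + 3828125/1536 = 109375/3072.
∫_0^5/2 u² dx = 2734375/147456, so ||u||_L² = 625*sqrt(7)/384.
∫_0^5/2 (u')² dx = 109375/3072, so ||u'||_L² = 125*sqrt(21)/96.
Ratio ||u||_L² / ||u'||_L² = 5*sqrt(3)/12.
Sharp Poincaré constant on H^1_0(0, 5/2) is C_P = L/π = 5/(2*π), achieved by sin(2*π/5·x).
A polynomial bump cannot attain the sharp Poincaré constant (only the first sine eigenfunction does), so the ratio is strictly less than C_P, consistent with ||u||_L² ≤ C_P ||u'||_L².


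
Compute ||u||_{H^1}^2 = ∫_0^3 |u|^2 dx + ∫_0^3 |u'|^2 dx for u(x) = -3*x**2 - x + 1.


||u||_{H^1}^2 = 8889/10

The H^1 norm (squared) on an interval (0, L) is
  ||u||_{H^1}^2 = ∫_0^L u(x)^2 dx + ∫_0^L u'(x)^2 dx.
Compute u'(x) = -6*x - 1.
Then u(x)^2 = 9*x**4 + 6*x**3 - 5*x**2 - 2*x + 1 and u'(x)^2 = 36*x**2 + 12*x + 1.
Integrate each monomial from 0 to 3 using ∫_0^3 c·x^n dx = c·3^(n+1)/(n+1):
  ∫_0^3 u(x)^2 dx = ∫_0^3 (9*x^4 + 6*x^3 - 5*x^2 - 2*x + 1) dx. Term by term:
    ∫_0^3 9*x^4 dx = 2187/5;  ∫_0^3 6*x^3 dx = 243/2;  ∫_0^3 -5*x^2 dx = -45;
    ∫_0^3 -2*x dx = -9;  ∫_0^3 1 dx = 3.
  Sum: 2187/5 + 243/2 − 45 − 9 + 3 = 5079/10.
  ∫_0^3 u'(x)^2 dx = ∫_0^3 (36*x^2 + 12*x + 1) dx. Term by term:
    ∫_0^3 36*x^2 dx = 324;  ∫_0^3 12*x dx = 54;  ∫_0^3 1 dx = 3.
  Sum: 324 + 54 + 3 = 381.
Adding: ||u||_{H^1}^2 = 5079/10 + 381 = 8889/10.


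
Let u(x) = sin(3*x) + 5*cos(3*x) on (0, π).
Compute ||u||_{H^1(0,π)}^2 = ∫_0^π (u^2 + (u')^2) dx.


||u||_{H^1(0,π)}^2 = 130*π

u'(x) = -15*sin(3*x) + 3*cos(3*x).
Expand u² and (u')² and integrate term by term on (0, π), using: for integers n ≥ 1, ∫_0^π sin²(nx) dx = ∫_0^π cos²(nx) dx = π/2; for n ≠ n', ∫_0^π sin(nx)sin(n'x) dx = ∫_0^π cos(nx)cos(n'x) dx = 0; and by product-to-sum, ∫_0^π sin(nx)cos(n'x) dx = ½∫_0^π [sin((n+n')x) + sin((n−n')x)] dx, which is 0 when n+n' is even and 2n/(n²−n'²) when n+n' is odd (it need not vanish on (0, π)).
  u² squared terms: (5)²·∫cos(3x)² dx = 25·π/2 = 25*π/2;  (1)²·∫sin(3x)² dx = 1·π/2 = π/2.
  u² cross terms: 2·(5)·(1)·∫cos(3x)·sin(3x) dx = 10·(0) = 0.
  So ∫_0^π u² dx = 25*π/2 + π/2 + 0 = 13*π.
  (u')² squared terms: (-15)²·∫sin(3x)² dx = 225·π/2 = 225*π/2;  (3)²·∫cos(3x)² dx = 9·π/2 = 9*π/2.
  (u')² cross terms: 2·(-15)·(3)·∫sin(3x)·cos(3x) dx = -90·(0) = 0.
  So ∫_0^π (u')² dx = 225*π/2 + 9*π/2 + 0 = 117*π.
||u||_{H^1}^2 = (13*π) + (117*π) = 130*π.


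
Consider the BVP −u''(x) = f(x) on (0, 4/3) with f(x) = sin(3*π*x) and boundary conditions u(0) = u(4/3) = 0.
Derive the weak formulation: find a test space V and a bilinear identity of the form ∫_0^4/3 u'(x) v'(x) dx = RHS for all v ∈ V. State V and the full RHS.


V = H^1_0(0, 4/3) (so v(0) = v(4/3) = 0); weak form: ∫_0^4/3 u'v' dx = ∫_0^4/3 (sin(3*π*x)) v dx for all v ∈ V.

Multiply both sides by a test function v and integrate from 0 to 4/3:
  ∫_0^4/3 −u''(x) v(x) dx = ∫_0^4/3 f(x) v(x) dx.
Integrate the LHS by parts once:
  ∫_0^4/3 −u'' v dx = −[u'(x) v(x)]_0^4/3 + ∫_0^4/3 u'(x) v'(x) dx.
Thus ∫_0^4/3 u'(x) v'(x) dx = ∫_0^4/3 f(x) v(x) dx + [u'(x) v(x)]_0^4/3.
Choose V so that boundary terms are either known or forced to vanish.
u is Dirichlet: u(0) = u(4/3) = 0. Let V = H^1_0(0, 4/3); then v(0) = v(4/3) = 0, and [u' v]_0^4/3 = 0.
Weak formulation: find u (satisfying any essential BC) such that ∫_0^4/3 u'(x) v'(x) dx = ∫_0^4/3 f v dx for all v ∈ V.
Substituting f(x) = sin(3*π*x), the right-hand side is ∫_0^4/3 (sin(3*π*x)) v dx.


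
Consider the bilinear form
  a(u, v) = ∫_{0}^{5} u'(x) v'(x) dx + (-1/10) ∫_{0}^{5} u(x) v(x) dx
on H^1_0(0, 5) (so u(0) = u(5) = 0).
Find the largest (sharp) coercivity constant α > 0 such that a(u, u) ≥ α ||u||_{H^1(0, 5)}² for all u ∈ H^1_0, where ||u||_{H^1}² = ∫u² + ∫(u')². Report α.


α = (-5/2 + π^2)/(π^2 + 25)

Coercivity of a(·,·) on H^1_0(0, 5) means a(u, u) ≥ α ||u||_{H^1}² for every u ∈ H^1_0.
The interval has length L = 5, and Poincaré/coercivity depend only on L. Here a(u, u) = ∫(u')² + (-1/10)·∫u².
Here c = -1/10 < 0 with |c| < (π/L)² = π^2/25, so coercivity still holds. The condition a(u,u) ≥ α||u||_{H^1}² reads (1−α)∫(u')² ≥ (α−c)∫u². Any admissible α is ≤ 1 (rapidly oscillating u have ∫u²/∫(u')² → 0), and α = 1 would force 0 ≥ (1−c)∫u², impossible since c < 1; so 1−α > 0. By the sharp Poincaré inequality on H^1_0 of an interval of length L, ∫(u')² ≥ (π/L)²∫u² with equality for the first sine mode sin(π(x−x₀)/L) (x₀ the left endpoint), so the inequality holds for all u iff (1−α)(π/L)² ≥ α − c, i.e. α ≤ ((π/L)² + c)/((π/L)² + 1) = (1 + c(L/π)²)/(1 + (L/π)²). (Direct route, valid since c ≤ 0: Poincaré gives c∫u² ≥ c(L/π)²∫(u')², so a(u,u) ≥ (1 + c(L/π)²)∫(u')², while ||u||_{H^1}² ≤ (1 + (L/π)²)∫(u')²; dividing yields the same α.) With (π/L)² = π^2/25 and c = -1/10, the largest admissible constant is α = ((π/L)² + c)/((π/L)² + 1).
Simplifying, α = (-5/2 + π^2)/(π^2 + 25).


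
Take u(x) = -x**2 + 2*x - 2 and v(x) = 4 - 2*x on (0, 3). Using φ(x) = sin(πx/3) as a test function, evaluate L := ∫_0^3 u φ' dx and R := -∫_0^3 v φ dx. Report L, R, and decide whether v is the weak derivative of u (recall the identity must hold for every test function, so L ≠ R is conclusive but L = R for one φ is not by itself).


LHS = 6/π, RHS = -6/π. No, v is not the weak derivative of u.

u(x) = -x**2 + 2*x - 2, classical derivative u'(x) = 2 - 2*x.
φ(x) = sin(πx/3), so φ'(x) = π*cos(π*x/3)/3.
Note φ(0) = φ(3) = 0, so the boundary term u·φ vanishes.
LHS = ∫_0^3 u(x) φ'(x) dx = ∫_0^3 (-π*x^2*cos(π*x/3)/3 + 2*π*x*cos(π*x/3)/3 - 2*π*cos(π*x/3)/3) dx. Term by term:
  ∫_0^3 -2*π*cos(π*x/3)/3 dx = 0;  ∫_0^3 -π*x^2*cos(π*x/3)/3 dx = 18/π;  ∫_0^3 2*π*x*cos(π*x/3)/3 dx = -12/π.
Sum: 0 + 18/π − 12/π = 6/π.
So LHS = 6/π.
∫_0^3 v(x) φ(x) dx = ∫_0^3 (-2*x*sin(π*x/3) + 4*sin(π*x/3)) dx. Term by term:
  ∫_0^3 4*sin(π*x/3) dx = 24/π;  ∫_0^3 -2*x*sin(π*x/3) dx = -18/π.
Sum: 24/π − 18/π = 6/π.
So RHS = -∫_0^3 v(x) φ(x) dx = -6/π.
LHS − RHS = 12/π ≠ 0, so the identity fails.
(For a valid weak derivative the identity must hold for EVERY test function, in particular this one. The failure shows v is NOT the weak derivative of u.)
Correct weak derivative would be u'(x) = 2 - 2*x.


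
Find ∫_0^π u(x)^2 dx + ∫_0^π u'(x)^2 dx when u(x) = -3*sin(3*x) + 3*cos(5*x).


||u||_{H^1(0,π)}^2 = 162*π

u'(x) = -15*sin(5*x) - 9*cos(3*x).
Expand u² and (u')² and integrate term by term on (0, π), using: for integers n ≥ 1, ∫_0^π sin²(nx) dx = ∫_0^π cos²(nx) dx = π/2; for n ≠ n', ∫_0^π sin(nx)sin(n'x) dx = ∫_0^π cos(nx)cos(n'x) dx = 0; and by product-to-sum, ∫_0^π sin(nx)cos(n'x) dx = ½∫_0^π [sin((n+n')x) + sin((n−n')x)] dx, which is 0 when n+n' is even and 2n/(n²−n'²) when n+n' is odd (it need not vanish on (0, π)).
  u² squared terms: (-3)²·∫sin(3x)² dx = 9·π/2 = 9*π/2;  (3)²·∫cos(5x)² dx = 9·π/2 = 9*π/2.
  u² cross terms: 2·(-3)·(3)·∫sin(3x)·cos(5x) dx = -18·(0) = 0.
  So ∫_0^π u² dx = 9*π/2 + 9*π/2 + 0 = 9*π.
  (u')² squared terms: (-15)²·∫sin(5x)² dx = 225·π/2 = 225*π/2;  (-9)²·∫cos(3x)² dx = 81·π/2 = 81*π/2.
  (u')² cross terms: 2·(-15)·(-9)·∫sin(5x)·cos(3x) dx = 270·(0) = 0.
  So ∫_0^π (u')² dx = 225*π/2 + 81*π/2 + 0 = 153*π.
||u||_{H^1}^2 = (9*π) + (153*π) = 162*π.


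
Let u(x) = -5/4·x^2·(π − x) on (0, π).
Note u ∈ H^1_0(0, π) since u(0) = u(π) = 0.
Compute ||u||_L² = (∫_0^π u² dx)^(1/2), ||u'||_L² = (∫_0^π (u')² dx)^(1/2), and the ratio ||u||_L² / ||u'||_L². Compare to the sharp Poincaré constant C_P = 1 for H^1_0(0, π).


||u||_L² / ||u'||_L² = sqrt(14)*π/14 < C_P = 1.

u(x) = -5/4·x^2·(π − x), so u'(x) = 5*x*(3*x - 2*π)/4.
u(x) = -5/4·x^2·(π − x) vanishes at x = 0 and x = π, so u ∈ H^1_0(0, π). Differentiate via the product rule and integrate the resulting polynomials term by term.
  ∫_0^π u² dx = ∫_0^π (25*x^6/16 - 25*π*x^5/8 + 25*π^2*x^4/16) dx. Term by term:
    ∫_0^π 25*x^6/16 dx = 25*π^7/112;  ∫_0^π -25*π*x^5/8 dx = -25*π^7/48;  ∫_0^π 25*π^2*x^4/16 dx = 5*π^7/16.
  Sum: 25*π^7/112 − 25*π^7/48 + 5*π^7/16 = 5*π^7/336.
  ∫_0^π (u')² dx = ∫_0^π (225*x^4/16 - 75*π*x^3/4 + 25*π^2*x^2/4) dx. Term by term:
    ∫_0^π 225*x^4/16 dx = 45*π^5/16;  ∫_0^π -75*π*x^3/4 dx = -75*π^5/16;  ∫_0^π 25*π^2*x^2/4 dx = 25*π^5/12.
  Sum: 45*π^5/16 − 75*π^5/16 + 25*π^5/12 = 5*π^5/24.
∫_0^π u² dx = 5*π^7/336, so ||u||_L² = sqrt(105)*π^(7/2)/84.
∫_0^π (u')² dx = 5*π^5/24, so ||u'||_L² = sqrt(30)*π^(5/2)/12.
Ratio ||u||_L² / ||u'||_L² = sqrt(14)*π/14.
Sharp Poincaré constant on H^1_0(0, π) is C_P = L/π = 1, achieved by sin(x).
A polynomial bump cannot attain the sharp Poincaré constant (only the first sine eigenfunction does), so the ratio is strictly less than C_P, consistent with ||u||_L² ≤ C_P ||u'||_L².


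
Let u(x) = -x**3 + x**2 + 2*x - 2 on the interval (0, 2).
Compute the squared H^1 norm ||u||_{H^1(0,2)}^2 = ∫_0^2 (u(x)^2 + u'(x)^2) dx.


||u||_{H^1}^2 = 1472/105

The H^1 norm (squared) on an interval (0, L) is
  ||u||_{H^1}^2 = ∫_0^L u(x)^2 dx + ∫_0^L u'(x)^2 dx.
Compute u'(x) = -3*x**2 + 2*x + 2.
Then u(x)^2 = x**6 - 2*x**5 - 3*x**4 + 8*x**3 - 8*x + 4 and u'(x)^2 = 9*x**4 - 12*x**3 - 8*x**2 + 8*x + 4.
Integrate each monomial from 0 to 2 using ∫_0^2 c·x^n dx = c·2^(n+1)/(n+1):
  ∫_0^2 u(x)^2 dx = ∫_0^2 (x^6 - 2*x^5 - 3*x^4 + 8*x^3 - 8*x + 4) dx. Term by term:
    ∫_0^2 x^6 dx = 128/7;  ∫_0^2 -2*x^5 dx = -64/3;  ∫_0^2 -3*x^4 dx = -96/5;
    ∫_0^2 8*x^3 dx = 32;  ∫_0^2 -8*x dx = -16;  ∫_0^2 4 dx = 8.
  Sum: 128/7 − 64/3 − 96/5 + 32 − 16 + 8 = 184/105.
  ∫_0^2 u'(x)^2 dx = ∫_0^2 (9*x^4 - 12*x^3 - 8*x^2 + 8*x + 4) dx. Term by term:
    ∫_0^2 9*x^4 dx = 288/5;  ∫_0^2 -12*x^3 dx = -48;  ∫_0^2 -8*x^2 dx = -64/3;
    ∫_0^2 8*x dx = 16;  ∫_0^2 4 dx = 8.
  Sum: 288/5 − 48 − 64/3 + 16 + 8 = 184/15.
Adding: ||u||_{H^1}^2 = 184/105 + 184/15 = 1472/105.


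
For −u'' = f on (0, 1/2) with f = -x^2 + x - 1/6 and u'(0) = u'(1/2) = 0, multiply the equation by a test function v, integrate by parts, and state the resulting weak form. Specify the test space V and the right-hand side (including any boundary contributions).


V = H^1(0, 1/2) (no boundary constraint on v; u is determined up to an additive constant); weak form: ∫_0^1/2 u'v' dx = ∫_0^1/2 (-x^2 + x - 1/6) v dx for all v ∈ V.

Multiply both sides by a test function v and integrate from 0 to 1/2:
  ∫_0^1/2 −u''(x) v(x) dx = ∫_0^1/2 f(x) v(x) dx.
Integrate the LHS by parts once:
  ∫_0^1/2 −u'' v dx = −[u'(x) v(x)]_0^1/2 + ∫_0^1/2 u'(x) v'(x) dx.
Thus ∫_0^1/2 u'(x) v'(x) dx = ∫_0^1/2 f(x) v(x) dx + [u'(x) v(x)]_0^1/2.
Choose V so that boundary terms are either known or forced to vanish.
u has homogeneous Neumann: u'(0) = u'(1/2) = 0. So [u' v]_0^1/2 = 0·v(1/2) − 0·v(0) = 0 for any v; take V = H^1(0, 1/2).
Weak formulation: find u (satisfying any essential BC) such that ∫_0^1/2 u'(x) v'(x) dx = ∫_0^1/2 f v dx for all v ∈ V (homogeneous Neumann, so boundary terms vanish).
Substituting f(x) = -x^2 + x - 1/6, the right-hand side is ∫_0^1/2 (-x^2 + x - 1/6) v dx.
Compatibility check (pure Neumann): taking v ≡ 1 ∈ V gives 0 = ∫_0^1/2 f dx + (0) − (0), i.e. ∫_0^1/2 f dx must equal u'(0) − u'(1/2) = 0. Indeed ∫_0^1/2 (-x^2 + x - 1/6) dx = 0, so the data are compatible. The solution is then unique only up to an additive constant (fix it e.g. by requiring ∫_0^1/2 u dx = 0).


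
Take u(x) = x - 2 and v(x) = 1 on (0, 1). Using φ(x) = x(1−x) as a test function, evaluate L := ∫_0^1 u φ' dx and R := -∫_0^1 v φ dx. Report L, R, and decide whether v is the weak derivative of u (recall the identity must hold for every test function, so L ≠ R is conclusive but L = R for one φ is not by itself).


LHS = -1/6, RHS = -1/6. Yes, v = u' weakly.

u(x) = x - 2, classical derivative u'(x) = 1.
φ(x) = x(1−x), so φ'(x) = 1 - 2*x.
Note φ(0) = φ(1) = 0, so the boundary term u·φ vanishes.
LHS = ∫_0^1 u(x) φ'(x) dx = ∫_0^1 (-2*x^2 + 5*x - 2) dx. Term by term:
  ∫_0^1 -2*x^2 dx = -2/3;  ∫_0^1 5*x dx = 5/2;  ∫_0^1 -2 dx = -2.
Sum: -2/3 + 5/2 − 2 = -1/6.
So LHS = -1/6.
∫_0^1 v(x) φ(x) dx = ∫_0^1 (-x^2 + x) dx. Term by term:
  ∫_0^1 -x^2 dx = -1/3;  ∫_0^1 x dx = 1/2.
Sum: -1/3 + 1/2 = 1/6.
So RHS = -∫_0^1 v(x) φ(x) dx = -1/6.
LHS = RHS, so the identity holds for this test φ.
Moreover u is smooth here and v(x) = u'(x) = 1 pointwise, so the identity holds for every test function. Hence v is the weak derivative of u.


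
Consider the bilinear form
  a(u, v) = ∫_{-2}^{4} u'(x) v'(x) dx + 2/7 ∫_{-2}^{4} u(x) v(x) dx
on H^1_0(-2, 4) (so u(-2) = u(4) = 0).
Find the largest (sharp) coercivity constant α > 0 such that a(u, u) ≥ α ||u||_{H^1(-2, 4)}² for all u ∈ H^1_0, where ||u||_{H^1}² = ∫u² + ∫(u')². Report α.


α = (π^2 + 72/7)/(π^2 + 36)

Coercivity of a(·,·) on H^1_0(-2, 4) means a(u, u) ≥ α ||u||_{H^1}² for every u ∈ H^1_0.
The interval has length L = 6, and Poincaré/coercivity depend only on L. Here a(u, u) = ∫(u')² + (2/7)·∫u².
Here 0 < c = 2/7 < 1. The condition a(u,u) ≥ α||u||_{H^1}² reads (1−α)∫(u')² ≥ (α−c)∫u². Any admissible α is ≤ 1 (rapidly oscillating u have ∫u²/∫(u')² → 0), and α = 1 would force 0 ≥ (1−c)∫u², impossible since c < 1; so 1−α > 0. By the sharp Poincaré inequality on H^1_0 of an interval of length L, ∫(u')² ≥ (π/L)²∫u² with equality for the first sine mode sin(π(x−x₀)/L) (x₀ the left endpoint), so the inequality holds for all u iff (1−α)(π/L)² ≥ α − c, i.e. α ≤ ((π/L)² + c)/((π/L)² + 1) = (1 + c(L/π)²)/(1 + (L/π)²). With (π/L)² = π^2/36 and c = 2/7, the largest admissible constant is α = ((π/L)² + c)/((π/L)² + 1).
Simplifying, α = (π^2 + 72/7)/(π^2 + 36).


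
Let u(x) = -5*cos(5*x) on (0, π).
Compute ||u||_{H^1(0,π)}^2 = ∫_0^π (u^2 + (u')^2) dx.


||u||_{H^1(0,π)}^2 = 325*π

u'(x) = 25*sin(5*x).
Expand u² and (u')² and integrate term by term on (0, π), using: for integers n ≥ 1, ∫_0^π sin²(nx) dx = ∫_0^π cos²(nx) dx = π/2; for n ≠ n', ∫_0^π sin(nx)sin(n'x) dx = ∫_0^π cos(nx)cos(n'x) dx = 0; and by product-to-sum, ∫_0^π sin(nx)cos(n'x) dx = ½∫_0^π [sin((n+n')x) + sin((n−n')x)] dx, which is 0 when n+n' is even and 2n/(n²−n'²) when n+n' is odd (it need not vanish on (0, π)).
  u² squared terms: (-5)²·∫cos(5x)² dx = 25·π/2 = 25*π/2.
  So ∫_0^π u² dx = 25*π/2.
  (u')² squared terms: (25)²·∫sin(5x)² dx = 625·π/2 = 625*π/2.
  So ∫_0^π (u')² dx = 625*π/2.
||u||_{H^1}^2 = (25*π/2) + (625*π/2) = 325*π.
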